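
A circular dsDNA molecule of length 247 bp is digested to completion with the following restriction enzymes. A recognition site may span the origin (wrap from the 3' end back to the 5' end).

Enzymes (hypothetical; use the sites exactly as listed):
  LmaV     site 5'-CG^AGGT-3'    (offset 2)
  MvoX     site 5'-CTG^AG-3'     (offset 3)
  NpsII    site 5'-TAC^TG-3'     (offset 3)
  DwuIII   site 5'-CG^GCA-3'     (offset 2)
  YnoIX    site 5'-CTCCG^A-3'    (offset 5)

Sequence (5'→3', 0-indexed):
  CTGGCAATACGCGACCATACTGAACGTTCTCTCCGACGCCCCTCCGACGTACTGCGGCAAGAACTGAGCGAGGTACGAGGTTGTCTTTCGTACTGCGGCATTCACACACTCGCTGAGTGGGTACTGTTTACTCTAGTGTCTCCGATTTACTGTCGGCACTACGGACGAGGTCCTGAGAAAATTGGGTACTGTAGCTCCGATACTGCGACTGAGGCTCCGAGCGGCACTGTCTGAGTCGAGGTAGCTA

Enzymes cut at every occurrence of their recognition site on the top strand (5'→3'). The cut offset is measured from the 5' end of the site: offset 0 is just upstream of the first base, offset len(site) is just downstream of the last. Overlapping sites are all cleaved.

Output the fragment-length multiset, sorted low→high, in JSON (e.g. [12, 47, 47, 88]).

Scan for sites:
  LmaV (CGAGGT, off=2): starts [68, 75, 165, 236] → cuts [70, 77, 167, 238]
  MvoX (CTGAG, off=3): starts [63, 112, 172, 208, 230] → cuts [66, 115, 175, 211, 233]
  NpsII (TACTG, off=3): starts [17, 49, 90, 121, 147, 186, 200, 245] → cuts [1, 20, 52, 93, 124, 150, 189, 203]
  DwuIII (CGGCA, off=2): starts [54, 95, 153, 221] → cuts [56, 97, 155, 223]
  YnoIX (CTCCGA, off=5): starts [30, 41, 139, 194, 214] → cuts [35, 46, 144, 199, 219]

Pooled cuts: [1, 20, 35, 46, 52, 56, 66, 70, 77, 93, 97, 115, 124, 144, 150, 155, 167, 175, 189, 199, 203, 211, 219, 223, 233, 238]

Fragments:
  1→20: 19 bp
  20→35: 15 bp
  35→46: 11 bp
  46→52: 6 bp
  52→56: 4 bp
  56→66: 10 bp
  66→70: 4 bp
  70→77: 7 bp
  77→93: 16 bp
  93→97: 4 bp
  97→115: 18 bp
  115→124: 9 bp
  124→144: 20 bp
  144→150: 6 bp
  150→155: 5 bp
  155→167: 12 bp
  167→175: 8 bp
  175→189: 14 bp
  189→199: 10 bp
  199→203: 4 bp
  203→211: 8 bp
  211→219: 8 bp
  219→223: 4 bp
  223→233: 10 bp
  233→238: 5 bp
  238→1 (wrap): 247-238+1 = 10 bp

[4,4,4,4,4,5,5,6,6,7,8,8,8,9,10,10,10,10,11,12,14,15,16,18,19,20]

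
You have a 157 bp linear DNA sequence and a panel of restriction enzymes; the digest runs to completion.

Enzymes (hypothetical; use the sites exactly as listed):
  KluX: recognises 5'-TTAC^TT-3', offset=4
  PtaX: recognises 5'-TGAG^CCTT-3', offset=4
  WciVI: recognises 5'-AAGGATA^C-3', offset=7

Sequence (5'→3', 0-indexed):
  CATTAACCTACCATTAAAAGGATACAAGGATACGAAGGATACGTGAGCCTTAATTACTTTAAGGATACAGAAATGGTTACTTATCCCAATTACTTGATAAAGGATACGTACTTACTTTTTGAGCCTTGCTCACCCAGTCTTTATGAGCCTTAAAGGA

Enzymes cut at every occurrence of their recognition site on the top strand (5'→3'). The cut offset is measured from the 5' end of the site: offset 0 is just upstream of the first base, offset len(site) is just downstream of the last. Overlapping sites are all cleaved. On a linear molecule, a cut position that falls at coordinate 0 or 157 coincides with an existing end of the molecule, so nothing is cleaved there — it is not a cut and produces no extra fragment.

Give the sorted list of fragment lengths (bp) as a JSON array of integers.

Site scan:
  KluX (TTACTT, off=4): starts [53, 76, 89, 111] → cuts [57, 80, 93, 115]
  PtaX (TGAGCCTT, off=4): starts [43, 119, 143] → cuts [47, 123, 147]
  WciVI (AAGGATAC, off=7): starts [17, 25, 34, 60, 99] → cuts [24, 32, 41, 67, 106]

Pooled cuts: [24, 32, 41, 47, 57, 67, 80, 93, 106, 115, 123, 147]

Fragments:
  [0,24): 24 bp
  [24,32): 8 bp
  [32,41): 9 bp
  [41,47): 6 bp
  [47,57): 10 bp
  [57,67): 10 bp
  [67,80): 13 bp
  [80,93): 13 bp
  [93,106): 13 bp
  [106,115): 9 bp
  [115,123): 8 bp
  [123,147): 24 bp
  [147,157): 10 bp

[6,8,8,9,9,10,10,10,13,13,13,24,24]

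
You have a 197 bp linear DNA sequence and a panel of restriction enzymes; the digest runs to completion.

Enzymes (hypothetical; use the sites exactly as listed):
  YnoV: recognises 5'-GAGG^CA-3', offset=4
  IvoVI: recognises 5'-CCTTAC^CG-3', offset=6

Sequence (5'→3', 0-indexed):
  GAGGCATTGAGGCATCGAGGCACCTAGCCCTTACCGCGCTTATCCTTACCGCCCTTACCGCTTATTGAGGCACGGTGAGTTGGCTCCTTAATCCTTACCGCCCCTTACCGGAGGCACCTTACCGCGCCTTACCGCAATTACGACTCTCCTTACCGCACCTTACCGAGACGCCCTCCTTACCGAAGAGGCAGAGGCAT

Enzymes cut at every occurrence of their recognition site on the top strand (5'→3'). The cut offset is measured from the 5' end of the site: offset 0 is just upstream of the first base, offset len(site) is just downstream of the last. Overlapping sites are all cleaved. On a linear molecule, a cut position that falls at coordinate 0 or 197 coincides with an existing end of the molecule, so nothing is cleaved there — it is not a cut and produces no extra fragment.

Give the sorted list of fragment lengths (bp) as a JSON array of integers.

Site scan:
  YnoV GAGGCA/4: at [0, 8, 16, 66, 110, 184, 190] ⇒ [4, 12, 20, 70, 114, 188, 194]
  IvoVI CCTTACCG/6: at [28, 43, 52, 92, 102, 116, 126, 147, 157, 174] ⇒ [34, 49, 58, 98, 108, 122, 132, 153, 163, 180]

Pooled cuts: [4, 12, 20, 34, 49, 58, 70, 98, 108, 114, 122, 132, 153, 163, 180, 188, 194]

Fragment lengths:
  [0,4): 4 bp
  [4,12): 8 bp
  [12,20): 8 bp
  [20,34): 14 bp
  [34,49): 15 bp
  [49,58): 9 bp
  [58,70): 12 bp
  [70,98): 28 bp
  [98,108): 10 bp
  [108,114): 6 bp
  [114,122): 8 bp
  [122,132): 10 bp
  [132,153): 21 bp
  [153,163): 10 bp
  [163,180): 17 bp
  [180,188): 8 bp
  [188,194): 6 bp
  [194,197): 3 bp

[3,4,6,6,8,8,8,8,9,10,10,10,12,14,15,17,21,28]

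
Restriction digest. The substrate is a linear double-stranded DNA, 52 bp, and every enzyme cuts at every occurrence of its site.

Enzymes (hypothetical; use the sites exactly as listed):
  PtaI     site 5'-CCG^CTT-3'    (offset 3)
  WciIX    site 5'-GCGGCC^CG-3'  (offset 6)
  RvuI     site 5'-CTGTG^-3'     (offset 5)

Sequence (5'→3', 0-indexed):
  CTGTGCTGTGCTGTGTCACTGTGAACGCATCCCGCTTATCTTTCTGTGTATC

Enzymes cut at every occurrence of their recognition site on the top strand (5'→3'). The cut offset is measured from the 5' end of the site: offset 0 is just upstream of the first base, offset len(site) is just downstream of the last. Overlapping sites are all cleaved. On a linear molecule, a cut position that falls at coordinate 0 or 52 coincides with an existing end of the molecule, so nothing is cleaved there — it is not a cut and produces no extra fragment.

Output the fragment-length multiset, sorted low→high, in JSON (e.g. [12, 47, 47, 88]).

Site scan:
  PtaI (CCGCTT, off=3): starts [31] → cuts [34]
  WciIX (GCGGCCCG, off=6): no sites
  RvuI (CTGTG, off=5): starts [0, 5, 10, 18, 43] → cuts [5, 10, 15, 23, 48]

Pooled cuts: [5, 10, 15, 23, 34, 48]

Fragment lengths:
  [0,5): 5 bp
  [5,10): 5 bp
  [10,15): 5 bp
  [15,23): 8 bp
  [23,34): 11 bp
  [34,48): 14 bp
  [48,52): 4 bp

[4,5,5,5,8,11,14]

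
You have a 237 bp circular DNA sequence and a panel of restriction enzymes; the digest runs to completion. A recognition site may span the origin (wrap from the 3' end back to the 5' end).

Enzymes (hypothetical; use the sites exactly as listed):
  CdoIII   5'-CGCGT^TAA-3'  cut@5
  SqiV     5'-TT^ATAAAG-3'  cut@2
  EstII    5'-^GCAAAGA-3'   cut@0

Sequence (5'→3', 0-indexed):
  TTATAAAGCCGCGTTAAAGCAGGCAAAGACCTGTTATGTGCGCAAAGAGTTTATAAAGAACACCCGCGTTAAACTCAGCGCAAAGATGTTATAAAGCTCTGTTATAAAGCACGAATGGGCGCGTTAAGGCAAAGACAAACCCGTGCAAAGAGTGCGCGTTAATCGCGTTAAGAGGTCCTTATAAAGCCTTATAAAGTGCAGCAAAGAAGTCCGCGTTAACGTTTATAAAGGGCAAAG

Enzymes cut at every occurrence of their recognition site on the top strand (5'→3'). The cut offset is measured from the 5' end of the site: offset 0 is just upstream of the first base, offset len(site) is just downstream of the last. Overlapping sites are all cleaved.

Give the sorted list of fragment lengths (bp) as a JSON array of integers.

[4,8,8,9,10,10,10,11,11,12,12,13,15,15,16,16,17,19,21]

Site scan:
  CdoIII CGCGTTAA/5: at [9, 64, 119, 154, 163, 211] ⇒ [14, 69, 124, 159, 168, 216]
  SqiV TTATAAAG/2: at [0, 50, 88, 101, 178, 188, 222] ⇒ [2, 52, 90, 103, 180, 190, 224]
  EstII GCAAAGA/0: at [22, 41, 79, 128, 144, 200] ⇒ [22, 41, 79, 128, 144, 200]

Pooled cuts: [2, 14, 22, 41, 52, 69, 79, 90, 103, 124, 128, 144, 159, 168, 180, 190, 200, 216, 224]

Fragment lengths:
  2→14: 12 bp
  14→22: 8 bp
  22→41: 19 bp
  41→52: 11 bp
  52→69: 17 bp
  69→79: 10 bp
  79→90: 11 bp
  90→103: 13 bp
  103→124: 21 bp
  124→128: 4 bp
  128→144: 16 bp
  144→159: 15 bp
  159→168: 9 bp
  168→180: 12 bp
  180→190: 10 bp
  190→200: 10 bp
  200→216: 16 bp
  216→224: 8 bp
  224→2 (wrap): 237-224+2 = 15 bp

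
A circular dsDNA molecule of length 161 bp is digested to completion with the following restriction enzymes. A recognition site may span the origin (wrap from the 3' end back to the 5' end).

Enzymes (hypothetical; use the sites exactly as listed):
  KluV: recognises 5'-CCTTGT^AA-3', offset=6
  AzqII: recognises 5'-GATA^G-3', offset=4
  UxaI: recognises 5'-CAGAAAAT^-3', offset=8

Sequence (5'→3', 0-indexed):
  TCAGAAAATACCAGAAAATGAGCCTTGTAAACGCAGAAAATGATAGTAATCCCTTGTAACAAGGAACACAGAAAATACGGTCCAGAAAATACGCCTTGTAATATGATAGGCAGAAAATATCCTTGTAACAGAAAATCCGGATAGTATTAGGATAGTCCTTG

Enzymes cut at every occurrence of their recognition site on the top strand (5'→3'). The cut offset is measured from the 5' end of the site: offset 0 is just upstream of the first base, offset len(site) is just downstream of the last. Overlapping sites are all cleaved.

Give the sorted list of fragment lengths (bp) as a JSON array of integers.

[4,7,8,9,9,9,10,10,10,11,12,13,14,16,19]

Per-enzyme occurrences:
  KluV (CCTTGTAA, off=6): starts [22, 51, 93, 120] → cuts [28, 57, 99, 126]
  AzqII (GATAG, off=4): starts [41, 104, 139, 150] → cuts [45, 108, 143, 154]
  UxaI (CAGAAAAT, off=8): starts [1, 11, 33, 68, 82, 110, 128] → cuts [9, 19, 41, 76, 90, 118, 136]

Pooled cuts: [9, 19, 28, 41, 45, 57, 76, 90, 99, 108, 118, 126, 136, 143, 154]

Fragment lengths:
  9→19: 10 bp
  19→28: 9 bp
  28→41: 13 bp
  41→45: 4 bp
  45→57: 12 bp
  57→76: 19 bp
  76→90: 14 bp
  90→99: 9 bp
  99→108: 9 bp
  108→118: 10 bp
  118→126: 8 bp
  126→136: 10 bp
  136→143: 7 bp
  143→154: 11 bp
  154→9 (wrap): 161-154+9 = 16 bp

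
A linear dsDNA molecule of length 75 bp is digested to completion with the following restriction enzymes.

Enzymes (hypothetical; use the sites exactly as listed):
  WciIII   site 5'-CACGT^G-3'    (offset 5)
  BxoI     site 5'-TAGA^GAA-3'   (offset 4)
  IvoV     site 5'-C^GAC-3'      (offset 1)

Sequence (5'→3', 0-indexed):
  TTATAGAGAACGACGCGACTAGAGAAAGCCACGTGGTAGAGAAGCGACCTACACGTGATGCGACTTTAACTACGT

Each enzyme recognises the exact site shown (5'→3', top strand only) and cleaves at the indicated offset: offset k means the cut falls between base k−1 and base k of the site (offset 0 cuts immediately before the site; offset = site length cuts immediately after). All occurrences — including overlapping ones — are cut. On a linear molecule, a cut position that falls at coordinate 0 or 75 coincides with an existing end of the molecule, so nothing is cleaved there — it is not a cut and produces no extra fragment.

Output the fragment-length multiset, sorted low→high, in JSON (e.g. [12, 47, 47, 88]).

[4,5,5,5,6,7,7,11,11,14]

Per-enzyme occurrences:
  WciIII (CACGTG, off=5): starts [29, 51] → cuts [34, 56]
  BxoI (TAGAGAA, off=4): starts [3, 19, 36] → cuts [7, 23, 40]
  IvoV (CGAC, off=1): starts [10, 15, 44, 60] → cuts [11, 16, 45, 61]

All cut coordinates (distinct, sorted): [7, 11, 16, 23, 34, 40, 45, 56, 61]

Fragment lengths:
  [0,7): 7 bp
  [7,11): 4 bp
  [11,16): 5 bp
  [16,23): 7 bp
  [23,34): 11 bp
  [34,40): 6 bp
  [40,45): 5 bp
  [45,56): 11 bp
  [56,61): 5 bp
  [61,75): 14 bp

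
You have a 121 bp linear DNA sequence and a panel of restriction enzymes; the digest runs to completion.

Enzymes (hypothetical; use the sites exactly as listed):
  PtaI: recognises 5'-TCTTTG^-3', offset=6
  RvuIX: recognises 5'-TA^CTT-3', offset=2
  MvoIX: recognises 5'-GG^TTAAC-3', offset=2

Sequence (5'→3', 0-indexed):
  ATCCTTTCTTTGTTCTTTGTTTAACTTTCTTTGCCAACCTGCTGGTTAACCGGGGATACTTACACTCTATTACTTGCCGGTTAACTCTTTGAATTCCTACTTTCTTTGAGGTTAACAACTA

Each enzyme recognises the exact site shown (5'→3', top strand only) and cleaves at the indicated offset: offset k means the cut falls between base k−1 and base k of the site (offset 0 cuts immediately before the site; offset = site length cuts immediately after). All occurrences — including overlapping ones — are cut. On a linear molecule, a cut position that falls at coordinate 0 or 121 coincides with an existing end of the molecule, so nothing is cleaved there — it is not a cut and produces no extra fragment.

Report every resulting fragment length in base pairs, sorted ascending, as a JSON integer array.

Scan for sites:
  PtaI (TCTTTG, off=6): starts [6, 13, 27, 85, 102] → cuts [12, 19, 33, 91, 108]
  RvuIX (TACTT, off=2): starts [56, 70, 97] → cuts [58, 72, 99]
  MvoIX (GGTTAAC, off=2): starts [43, 78, 109] → cuts [45, 80, 111]

All cut coordinates (distinct, sorted): [12, 19, 33, 45, 58, 72, 80, 91, 99, 108, 111]

Fragments:
  [0,12): 12 bp
  [12,19): 7 bp
  [19,33): 14 bp
  [33,45): 12 bp
  [45,58): 13 bp
  [58,72): 14 bp
  [72,80): 8 bp
  [80,91): 11 bp
  [91,99): 8 bp
  [99,108): 9 bp
  [108,111): 3 bp
  [111,121): 10 bp

[3,7,8,8,9,10,11,12,12,13,14,14]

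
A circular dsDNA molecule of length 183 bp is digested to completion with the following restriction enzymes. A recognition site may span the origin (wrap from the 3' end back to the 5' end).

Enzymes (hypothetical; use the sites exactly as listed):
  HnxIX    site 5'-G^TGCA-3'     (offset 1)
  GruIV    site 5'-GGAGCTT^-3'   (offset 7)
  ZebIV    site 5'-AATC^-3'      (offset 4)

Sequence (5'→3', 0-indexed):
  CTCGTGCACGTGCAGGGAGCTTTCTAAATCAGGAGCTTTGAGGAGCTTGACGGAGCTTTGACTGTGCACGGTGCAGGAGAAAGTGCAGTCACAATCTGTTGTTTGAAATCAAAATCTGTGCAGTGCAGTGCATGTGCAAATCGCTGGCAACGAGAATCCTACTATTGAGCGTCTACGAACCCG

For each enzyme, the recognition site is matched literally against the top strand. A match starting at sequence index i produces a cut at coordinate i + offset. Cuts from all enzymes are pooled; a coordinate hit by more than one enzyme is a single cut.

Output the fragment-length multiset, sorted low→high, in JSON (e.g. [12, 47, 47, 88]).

Scan for sites:
  HnxIX (GTGCA, off=1): starts [3, 9, 63, 70, 82, 117, 122, 127, 133] → cuts [4, 10, 64, 71, 83, 118, 123, 128, 134]
  GruIV (GGAGCTT, off=7): starts [15, 31, 41, 51] → cuts [22, 38, 48, 58]
  ZebIV (AATC, off=4): starts [26, 92, 106, 112, 138, 154] → cuts [30, 96, 110, 116, 142, 158]

Pooled cuts: [4, 10, 22, 30, 38, 48, 58, 64, 71, 83, 96, 110, 116, 118, 123, 128, 134, 142, 158]

Fragments:
  4→10: 6 bp
  10→22: 12 bp
  22→30: 8 bp
  30→38: 8 bp
  38→48: 10 bp
  48→58: 10 bp
  58→64: 6 bp
  64→71: 7 bp
  71→83: 12 bp
  83→96: 13 bp
  96→110: 14 bp
  110→116: 6 bp
  116→118: 2 bp
  118→123: 5 bp
  123→128: 5 bp
  128→134: 6 bp
  134→142: 8 bp
  142→158: 16 bp
  158→4 (wrap): 183-158+4 = 29 bp

[2,5,5,6,6,6,6,7,8,8,8,10,10,12,12,13,14,16,29]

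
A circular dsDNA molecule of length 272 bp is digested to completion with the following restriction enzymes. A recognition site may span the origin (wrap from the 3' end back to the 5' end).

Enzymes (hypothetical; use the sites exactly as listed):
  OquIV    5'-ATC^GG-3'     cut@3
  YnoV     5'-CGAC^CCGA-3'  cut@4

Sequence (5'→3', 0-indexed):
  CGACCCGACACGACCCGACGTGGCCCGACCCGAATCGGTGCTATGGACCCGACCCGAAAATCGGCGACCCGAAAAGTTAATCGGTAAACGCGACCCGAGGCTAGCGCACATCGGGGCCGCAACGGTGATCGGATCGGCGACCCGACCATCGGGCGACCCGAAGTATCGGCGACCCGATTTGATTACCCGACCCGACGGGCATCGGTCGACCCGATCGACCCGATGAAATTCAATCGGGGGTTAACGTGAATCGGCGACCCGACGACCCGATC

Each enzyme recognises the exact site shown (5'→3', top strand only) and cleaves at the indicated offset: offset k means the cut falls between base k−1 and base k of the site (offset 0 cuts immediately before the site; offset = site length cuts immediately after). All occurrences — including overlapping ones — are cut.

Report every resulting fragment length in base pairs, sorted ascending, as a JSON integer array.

[5,6,6,6,6,7,7,7,8,9,9,9,10,10,10,12,12,14,15,16,17,17,18,18,18]

Scan for sites:
  OquIV ATCGG/3: at [33, 59, 79, 109, 127, 132, 147, 164, 200, 232, 249] ⇒ [36, 62, 82, 112, 130, 135, 150, 167, 203, 235, 252]
  YnoV CGACCCGA/4: at [0, 10, 25, 49, 64, 90, 137, 153, 169, 187, 206, 215, 254, 262] ⇒ [4, 14, 29, 53, 68, 94, 141, 157, 173, 191, 210, 219, 258, 266]

Pooled cuts: [4, 14, 29, 36, 53, 62, 68, 82, 94, 112, 130, 135, 141, 150, 157, 167, 173, 191, 203, 210, 219, 235, 252, 258, 266]

Fragment lengths:
  4→14: 10 bp
  14→29: 15 bp
  29→36: 7 bp
  36→53: 17 bp
  53→62: 9 bp
  62→68: 6 bp
  68→82: 14 bp
  82→94: 12 bp
  94→112: 18 bp
  112→130: 18 bp
  130→135: 5 bp
  135→141: 6 bp
  141→150: 9 bp
  150→157: 7 bp
  157→167: 10 bp
  167→173: 6 bp
  173→191: 18 bp
  191→203: 12 bp
  203→210: 7 bp
  210→219: 9 bp
  219→235: 16 bp
  235→252: 17 bp
  252→258: 6 bp
  258→266: 8 bp
  266→4 (wrap): 272-266+4 = 10 bp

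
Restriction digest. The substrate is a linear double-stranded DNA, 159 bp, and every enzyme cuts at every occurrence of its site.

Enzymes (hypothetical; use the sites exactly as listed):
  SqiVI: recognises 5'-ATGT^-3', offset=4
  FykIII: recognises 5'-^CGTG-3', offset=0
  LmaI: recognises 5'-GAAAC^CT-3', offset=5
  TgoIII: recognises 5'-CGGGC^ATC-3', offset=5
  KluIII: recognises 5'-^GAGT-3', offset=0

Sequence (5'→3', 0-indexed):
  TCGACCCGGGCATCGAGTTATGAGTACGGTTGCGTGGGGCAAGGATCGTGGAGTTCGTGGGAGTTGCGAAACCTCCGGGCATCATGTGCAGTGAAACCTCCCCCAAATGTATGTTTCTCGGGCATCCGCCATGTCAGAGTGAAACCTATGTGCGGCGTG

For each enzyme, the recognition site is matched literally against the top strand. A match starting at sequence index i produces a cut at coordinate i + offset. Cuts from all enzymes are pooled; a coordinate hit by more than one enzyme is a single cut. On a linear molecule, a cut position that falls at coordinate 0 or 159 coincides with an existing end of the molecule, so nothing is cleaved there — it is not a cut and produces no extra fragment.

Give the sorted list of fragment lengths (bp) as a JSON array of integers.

[2,3,4,4,4,4,5,5,6,7,7,8,9,9,10,11,11,11,12,13,14]

Scan for sites:
  SqiVI (ATGT, off=4): starts [83, 106, 110, 130, 147] → cuts [87, 110, 114, 134, 151]
  FykIII (CGTG, off=0): starts [32, 46, 55, 155] → cuts [32, 46, 55, 155]
  LmaI (GAAACCT, off=5): starts [67, 92, 140] → cuts [72, 97, 145]
  TgoIII (CGGGCATC, off=5): starts [6, 75, 118] → cuts [11, 80, 123]
  KluIII (GAGT, off=0): starts [14, 21, 50, 60, 136] → cuts [14, 21, 50, 60, 136]

All cut coordinates (distinct, sorted): [11, 14, 21, 32, 46, 50, 55, 60, 72, 80, 87, 97, 110, 114, 123, 134, 136, 145, 151, 155]

Fragment lengths:
  [0,11): 11 bp
  [11,14): 3 bp
  [14,21): 7 bp
  [21,32): 11 bp
  [32,46): 14 bp
  [46,50): 4 bp
  [50,55): 5 bp
  [55,60): 5 bp
  [60,72): 12 bp
  [72,80): 8 bp
  [80,87): 7 bp
  [87,97): 10 bp
  [97,110): 13 bp
  [110,114): 4 bp
  [114,123): 9 bp
  [123,134): 11 bp
  [134,136): 2 bp
  [136,145): 9 bp
  [145,151): 6 bp
  [151,155): 4 bp
  [155,159): 4 bp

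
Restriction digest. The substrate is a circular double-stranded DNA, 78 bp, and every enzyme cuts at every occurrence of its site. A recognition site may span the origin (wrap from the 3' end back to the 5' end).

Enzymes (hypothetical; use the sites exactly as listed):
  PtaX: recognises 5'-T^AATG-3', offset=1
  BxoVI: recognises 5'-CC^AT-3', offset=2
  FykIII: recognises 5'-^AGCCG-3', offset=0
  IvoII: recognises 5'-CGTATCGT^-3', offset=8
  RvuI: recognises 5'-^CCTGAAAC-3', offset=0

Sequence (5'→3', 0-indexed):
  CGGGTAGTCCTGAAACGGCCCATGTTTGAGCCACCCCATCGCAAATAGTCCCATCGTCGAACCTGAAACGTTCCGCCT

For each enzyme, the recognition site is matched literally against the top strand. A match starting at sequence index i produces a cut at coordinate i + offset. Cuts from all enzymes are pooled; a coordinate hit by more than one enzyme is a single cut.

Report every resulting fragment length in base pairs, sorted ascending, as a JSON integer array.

Per-enzyme occurrences:
  PtaX (TAATG, off=1): no sites
  BxoVI (CCAT, off=2): starts [19, 35, 50] → cuts [21, 37, 52]
  FykIII (AGCCG, off=0): no sites
  IvoII (CGTATCGT, off=8): no sites
  RvuI (CCTGAAAC, off=0): starts [8, 61] → cuts [8, 61]

All cut coordinates (distinct, sorted): [8, 21, 37, 52, 61]

Fragments:
  8→21: 13 bp
  21→37: 16 bp
  37→52: 15 bp
  52→61: 9 bp
  61→8 (wrap): 78-61+8 = 25 bp

[9,13,15,16,25]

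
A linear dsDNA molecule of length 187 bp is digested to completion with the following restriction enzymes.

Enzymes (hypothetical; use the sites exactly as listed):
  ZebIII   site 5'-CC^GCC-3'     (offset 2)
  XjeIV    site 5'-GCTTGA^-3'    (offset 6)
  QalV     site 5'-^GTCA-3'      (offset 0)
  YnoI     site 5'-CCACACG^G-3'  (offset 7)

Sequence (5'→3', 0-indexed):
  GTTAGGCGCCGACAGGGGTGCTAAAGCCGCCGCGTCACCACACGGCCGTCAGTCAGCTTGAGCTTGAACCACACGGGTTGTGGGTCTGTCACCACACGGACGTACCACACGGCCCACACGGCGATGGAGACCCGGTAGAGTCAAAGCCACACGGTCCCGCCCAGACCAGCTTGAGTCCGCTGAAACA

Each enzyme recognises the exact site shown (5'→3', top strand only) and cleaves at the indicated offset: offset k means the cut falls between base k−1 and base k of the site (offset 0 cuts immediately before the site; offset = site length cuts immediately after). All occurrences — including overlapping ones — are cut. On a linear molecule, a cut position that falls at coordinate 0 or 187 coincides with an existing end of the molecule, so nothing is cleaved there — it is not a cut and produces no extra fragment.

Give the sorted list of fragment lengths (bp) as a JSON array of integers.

Site scan:
  ZebIII CCGCC/2: at [26, 156] ⇒ [28, 158]
  XjeIV GCTTGA/6: at [55, 61, 168] ⇒ [61, 67, 174]
  QalV GTCA/0: at [33, 47, 51, 87, 139] ⇒ [33, 47, 51, 87, 139]
  YnoI CCACACGG/7: at [37, 68, 91, 104, 113, 146] ⇒ [44, 75, 98, 111, 120, 153]

Pooled cuts: [28, 33, 44, 47, 51, 61, 67, 75, 87, 98, 111, 120, 139, 153, 158, 174]

Fragments:
  [0,28): 28 bp
  [28,33): 5 bp
  [33,44): 11 bp
  [44,47): 3 bp
  [47,51): 4 bp
  [51,61): 10 bp
  [61,67): 6 bp
  [67,75): 8 bp
  [75,87): 12 bp
  [87,98): 11 bp
  [98,111): 13 bp
  [111,120): 9 bp
  [120,139): 19 bp
  [139,153): 14 bp
  [153,158): 5 bp
  [158,174): 16 bp
  [174,187): 13 bp

[3,4,5,5,6,8,9,10,11,11,12,13,13,14,16,19,28]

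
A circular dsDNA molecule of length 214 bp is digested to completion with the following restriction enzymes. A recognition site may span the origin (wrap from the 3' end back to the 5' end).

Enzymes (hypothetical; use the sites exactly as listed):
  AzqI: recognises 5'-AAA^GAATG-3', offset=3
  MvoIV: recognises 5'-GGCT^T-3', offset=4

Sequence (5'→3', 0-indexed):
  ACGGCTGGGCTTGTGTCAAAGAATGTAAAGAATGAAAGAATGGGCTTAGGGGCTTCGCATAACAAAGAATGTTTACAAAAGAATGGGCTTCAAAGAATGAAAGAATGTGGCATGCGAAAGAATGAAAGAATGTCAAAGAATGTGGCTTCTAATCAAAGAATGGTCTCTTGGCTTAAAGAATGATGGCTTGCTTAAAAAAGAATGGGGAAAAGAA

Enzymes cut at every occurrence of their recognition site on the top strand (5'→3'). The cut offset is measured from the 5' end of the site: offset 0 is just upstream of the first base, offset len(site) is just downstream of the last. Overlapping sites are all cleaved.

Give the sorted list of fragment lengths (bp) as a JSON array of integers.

[4,5,8,8,8,8,9,9,9,9,10,10,10,11,11,12,14,16,17,26]

Per-enzyme occurrences:
  AzqI (AAAGAATG, off=3): starts [17, 26, 34, 63, 77, 91, 99, 116, 124, 134, 154, 174, 196] → cuts [20, 29, 37, 66, 80, 94, 102, 119, 127, 137, 157, 177, 199]
  MvoIV (GGCTT, off=4): starts [7, 42, 50, 85, 143, 169, 184] → cuts [11, 46, 54, 89, 147, 173, 188]

Pooled cuts: [11, 20, 29, 37, 46, 54, 66, 80, 89, 94, 102, 119, 127, 137, 147, 157, 173, 177, 188, 199]

Fragments:
  11→20: 9 bp
  20→29: 9 bp
  29→37: 8 bp
  37→46: 9 bp
  46→54: 8 bp
  54→66: 12 bp
  66→80: 14 bp
  80→89: 9 bp
  89→94: 5 bp
  94→102: 8 bp
  102→119: 17 bp
  119→127: 8 bp
  127→137: 10 bp
  137→147: 10 bp
  147→157: 10 bp
  157→173: 16 bp
  173→177: 4 bp
  177→188: 11 bp
  188→199: 11 bp
  199→11 (wrap): 214-199+11 = 26 bp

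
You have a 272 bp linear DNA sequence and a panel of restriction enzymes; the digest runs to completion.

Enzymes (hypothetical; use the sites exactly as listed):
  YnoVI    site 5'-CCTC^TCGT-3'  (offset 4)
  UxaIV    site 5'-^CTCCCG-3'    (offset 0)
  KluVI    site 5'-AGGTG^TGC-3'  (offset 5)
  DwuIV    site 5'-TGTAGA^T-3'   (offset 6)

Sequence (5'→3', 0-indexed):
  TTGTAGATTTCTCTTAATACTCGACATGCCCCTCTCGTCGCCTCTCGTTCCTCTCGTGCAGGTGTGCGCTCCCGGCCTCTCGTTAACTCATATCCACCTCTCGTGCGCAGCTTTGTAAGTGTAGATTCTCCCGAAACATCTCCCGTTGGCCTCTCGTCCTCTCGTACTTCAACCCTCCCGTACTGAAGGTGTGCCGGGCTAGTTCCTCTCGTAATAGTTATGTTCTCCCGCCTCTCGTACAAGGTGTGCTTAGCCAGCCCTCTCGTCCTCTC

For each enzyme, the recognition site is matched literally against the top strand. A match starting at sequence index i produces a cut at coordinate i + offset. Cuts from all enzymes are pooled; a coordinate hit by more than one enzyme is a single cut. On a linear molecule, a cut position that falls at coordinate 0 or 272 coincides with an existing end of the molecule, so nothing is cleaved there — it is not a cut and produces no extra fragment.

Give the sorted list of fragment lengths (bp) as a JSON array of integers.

Scan for sites:
  YnoVI CCTCTCGT/4: at [30, 40, 49, 75, 96, 149, 157, 204, 230, 258] ⇒ [34, 44, 53, 79, 100, 153, 161, 208, 234, 262]
  UxaIV CTCCCG/0: at [68, 127, 139, 174, 224] ⇒ [68, 127, 139, 174, 224]
  KluVI AGGTGTGC/5: at [59, 186, 241] ⇒ [64, 191, 246]
  DwuIV TGTAGAT/6: at [1, 119] ⇒ [7, 125]

All cut coordinates (distinct, sorted): [7, 34, 44, 53, 64, 68, 79, 100, 125, 127, 139, 153, 161, 174, 191, 208, 224, 234, 246, 262]

Fragments:
  [0,7): 7 bp
  [7,34): 27 bp
  [34,44): 10 bp
  [44,53): 9 bp
  [53,64): 11 bp
  [64,68): 4 bp
  [68,79): 11 bp
  [79,100): 21 bp
  [100,125): 25 bp
  [125,127): 2 bp
  [127,139): 12 bp
  [139,153): 14 bp
  [153,161): 8 bp
  [161,174): 13 bp
  [174,191): 17 bp
  [191,208): 17 bp
  [208,224): 16 bp
  [224,234): 10 bp
  [234,246): 12 bp
  [246,262): 16 bp
  [262,272): 10 bp

[2,4,7,8,9,10,10,10,11,11,12,12,13,14,16,16,17,17,21,25,27]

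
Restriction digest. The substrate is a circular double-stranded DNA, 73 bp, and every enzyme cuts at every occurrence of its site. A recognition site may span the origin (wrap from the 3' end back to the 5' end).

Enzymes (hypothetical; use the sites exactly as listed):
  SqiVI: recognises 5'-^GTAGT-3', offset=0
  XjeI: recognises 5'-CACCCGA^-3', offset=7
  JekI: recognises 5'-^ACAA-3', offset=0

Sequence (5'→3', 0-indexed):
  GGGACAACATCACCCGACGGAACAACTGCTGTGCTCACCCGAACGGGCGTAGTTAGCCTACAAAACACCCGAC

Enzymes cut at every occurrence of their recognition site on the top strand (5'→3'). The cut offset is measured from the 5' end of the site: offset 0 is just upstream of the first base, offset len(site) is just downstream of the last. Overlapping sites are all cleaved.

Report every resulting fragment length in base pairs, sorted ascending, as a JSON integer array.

Scan for sites:
  SqiVI GTAGT/0: at [48] ⇒ [48]
  XjeI CACCCGA/7: at [10, 35, 65] ⇒ [17, 42, 72]
  JekI ACAA/0: at [3, 21, 59] ⇒ [3, 21, 59]

Pooled cuts: [3, 17, 21, 42, 48, 59, 72]

Fragment lengths:
  3→17: 14 bp
  17→21: 4 bp
  21→42: 21 bp
  42→48: 6 bp
  48→59: 11 bp
  59→72: 13 bp
  72→3 (wrap): 73-72+3 = 4 bp

[4,4,6,11,13,14,21]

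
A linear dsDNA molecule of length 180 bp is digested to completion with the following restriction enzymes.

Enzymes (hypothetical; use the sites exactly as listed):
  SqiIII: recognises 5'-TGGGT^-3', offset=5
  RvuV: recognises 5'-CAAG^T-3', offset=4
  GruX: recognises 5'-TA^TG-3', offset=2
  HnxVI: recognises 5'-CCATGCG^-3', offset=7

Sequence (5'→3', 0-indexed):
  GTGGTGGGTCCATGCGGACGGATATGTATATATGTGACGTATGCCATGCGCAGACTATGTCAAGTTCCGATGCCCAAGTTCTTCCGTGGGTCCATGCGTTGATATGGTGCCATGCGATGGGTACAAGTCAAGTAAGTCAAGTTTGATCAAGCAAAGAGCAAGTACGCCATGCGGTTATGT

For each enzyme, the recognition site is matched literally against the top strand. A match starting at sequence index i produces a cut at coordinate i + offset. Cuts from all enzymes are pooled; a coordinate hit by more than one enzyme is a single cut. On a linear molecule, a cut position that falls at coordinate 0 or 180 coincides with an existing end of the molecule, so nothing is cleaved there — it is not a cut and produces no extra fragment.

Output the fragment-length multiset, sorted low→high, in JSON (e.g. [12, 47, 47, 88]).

Scan for sites:
  SqiIII TGGGT/5: at [4, 86, 117] ⇒ [9, 91, 122]
  RvuV CAAGT/4: at [60, 74, 123, 128, 137, 158] ⇒ [64, 78, 127, 132, 141, 162]
  GruX TATG/2: at [22, 30, 39, 55, 102, 175] ⇒ [24, 32, 41, 57, 104, 177]
  HnxVI CCATGCG/7: at [9, 43, 91, 109, 166] ⇒ [16, 50, 98, 116, 173]

Pooled cuts: [9, 16, 24, 32, 41, 50, 57, 64, 78, 91, 98, 104, 116, 122, 127, 132, 141, 162, 173, 177]

Fragments:
  [0,9): 9 bp
  [9,16): 7 bp
  [16,24): 8 bp
  [24,32): 8 bp
  [32,41): 9 bp
  [41,50): 9 bp
  [50,57): 7 bp
  [57,64): 7 bp
  [64,78): 14 bp
  [78,91): 13 bp
  [91,98): 7 bp
  [98,104): 6 bp
  [104,116): 12 bp
  [116,122): 6 bp
  [122,127): 5 bp
  [127,132): 5 bp
  [132,141): 9 bp
  [141,162): 21 bp
  [162,173): 11 bp
  [173,177): 4 bp
  [177,180): 3 bp

[3,4,5,5,6,6,7,7,7,7,8,8,9,9,9,9,11,12,13,14,21]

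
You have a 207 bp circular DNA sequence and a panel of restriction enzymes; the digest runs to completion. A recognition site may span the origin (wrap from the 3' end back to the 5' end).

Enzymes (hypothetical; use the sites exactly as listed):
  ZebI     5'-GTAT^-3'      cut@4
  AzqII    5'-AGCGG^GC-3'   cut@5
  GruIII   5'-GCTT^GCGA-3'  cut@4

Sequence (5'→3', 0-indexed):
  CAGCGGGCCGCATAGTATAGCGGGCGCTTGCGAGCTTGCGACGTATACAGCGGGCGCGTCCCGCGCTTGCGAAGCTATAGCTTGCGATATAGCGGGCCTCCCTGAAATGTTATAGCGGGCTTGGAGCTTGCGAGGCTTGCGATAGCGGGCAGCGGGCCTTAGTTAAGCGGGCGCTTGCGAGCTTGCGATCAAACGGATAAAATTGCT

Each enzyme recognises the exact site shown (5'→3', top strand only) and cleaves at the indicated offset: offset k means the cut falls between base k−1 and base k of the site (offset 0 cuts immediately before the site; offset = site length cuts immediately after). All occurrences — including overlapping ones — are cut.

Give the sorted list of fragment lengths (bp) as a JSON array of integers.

[5,6,6,7,7,8,8,9,9,10,11,12,12,15,15,15,23,29]

Per-enzyme occurrences:
  ZebI GTAT/4: at [14, 42] ⇒ [18, 46]
  AzqII AGCGGGC/5: at [1, 18, 48, 90, 113, 143, 150, 165] ⇒ [6, 23, 53, 95, 118, 148, 155, 170]
  GruIII GCTTGCGA/4: at [25, 33, 64, 79, 125, 134, 172, 180] ⇒ [29, 37, 68, 83, 129, 138, 176, 184]

All cut coordinates (distinct, sorted): [6, 18, 23, 29, 37, 46, 53, 68, 83, 95, 118, 129, 138, 148, 155, 170, 176, 184]

Fragments:
  6→18: 12 bp
  18→23: 5 bp
  23→29: 6 bp
  29→37: 8 bp
  37→46: 9 bp
  46→53: 7 bp
  53→68: 15 bp
  68→83: 15 bp
  83→95: 12 bp
  95→118: 23 bp
  118→129: 11 bp
  129→138: 9 bp
  138→148: 10 bp
  148→155: 7 bp
  155→170: 15 bp
  170→176: 6 bp
  176→184: 8 bp
  184→6 (wrap): 207-184+6 = 29 bp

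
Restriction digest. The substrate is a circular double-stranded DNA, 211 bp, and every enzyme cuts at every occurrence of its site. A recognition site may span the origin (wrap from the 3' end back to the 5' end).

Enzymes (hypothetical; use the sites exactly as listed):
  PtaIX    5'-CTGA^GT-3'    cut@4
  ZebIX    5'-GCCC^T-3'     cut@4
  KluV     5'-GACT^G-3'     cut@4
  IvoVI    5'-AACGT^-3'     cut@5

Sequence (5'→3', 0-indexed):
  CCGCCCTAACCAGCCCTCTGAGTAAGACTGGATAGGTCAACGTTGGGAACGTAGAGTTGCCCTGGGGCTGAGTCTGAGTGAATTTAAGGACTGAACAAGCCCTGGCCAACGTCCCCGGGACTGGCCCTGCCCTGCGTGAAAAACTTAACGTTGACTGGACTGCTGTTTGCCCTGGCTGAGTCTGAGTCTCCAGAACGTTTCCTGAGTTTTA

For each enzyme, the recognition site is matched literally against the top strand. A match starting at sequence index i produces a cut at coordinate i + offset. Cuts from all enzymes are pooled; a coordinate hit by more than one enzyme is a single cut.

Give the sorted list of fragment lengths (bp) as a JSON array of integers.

Site scan:
  PtaIX CTGAGT/4: at [17, 67, 73, 175, 181, 201] ⇒ [21, 71, 77, 179, 185, 205]
  ZebIX GCCCT/4: at [2, 12, 58, 98, 123, 128, 168] ⇒ [6, 16, 62, 102, 127, 132, 172]
  KluV GACTG/4: at [25, 88, 118, 152, 157] ⇒ [29, 92, 122, 156, 161]
  IvoVI AACGT/5: at [38, 47, 107, 146, 193] ⇒ [43, 52, 112, 151, 198]

Pooled cuts: [6, 16, 21, 29, 43, 52, 62, 71, 77, 92, 102, 112, 122, 127, 132, 151, 156, 161, 172, 179, 185, 198, 205]

Fragments:
  6→16: 10 bp
  16→21: 5 bp
  21→29: 8 bp
  29→43: 14 bp
  43→52: 9 bp
  52→62: 10 bp
  62→71: 9 bp
  71→77: 6 bp
  77→92: 15 bp
  92→102: 10 bp
  102→112: 10 bp
  112→122: 10 bp
  122→127: 5 bp
  127→132: 5 bp
  132→151: 19 bp
  151→156: 5 bp
  156→161: 5 bp
  161→172: 11 bp
  172→179: 7 bp
  179→185: 6 bp
  185→198: 13 bp
  198→205: 7 bp
  205→6 (wrap): 211-205+6 = 12 bp

[5,5,5,5,5,6,6,7,7,8,9,9,10,10,10,10,10,11,12,13,14,15,19]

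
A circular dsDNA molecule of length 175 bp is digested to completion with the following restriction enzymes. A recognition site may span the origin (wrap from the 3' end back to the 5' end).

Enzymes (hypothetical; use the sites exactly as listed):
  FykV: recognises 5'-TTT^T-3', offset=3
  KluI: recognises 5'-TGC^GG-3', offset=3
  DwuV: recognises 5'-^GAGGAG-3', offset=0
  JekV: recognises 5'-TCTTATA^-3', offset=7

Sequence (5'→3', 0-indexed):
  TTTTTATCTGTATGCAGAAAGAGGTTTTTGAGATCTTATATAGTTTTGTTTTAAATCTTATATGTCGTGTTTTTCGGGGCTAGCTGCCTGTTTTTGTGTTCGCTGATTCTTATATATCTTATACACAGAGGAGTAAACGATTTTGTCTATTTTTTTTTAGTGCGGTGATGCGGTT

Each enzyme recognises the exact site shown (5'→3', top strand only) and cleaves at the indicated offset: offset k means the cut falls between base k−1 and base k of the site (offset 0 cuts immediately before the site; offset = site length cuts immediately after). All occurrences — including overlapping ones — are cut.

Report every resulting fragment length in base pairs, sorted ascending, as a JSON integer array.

[1,1,1,1,1,1,1,1,1,1,1,4,5,5,6,6,8,9,9,10,11,12,16,20,20,23]

Site scan:
  FykV TTTT/3: at [0, 1, 24, 25, 43, 48, 69, 70, 90, 91, 140, 149, 150, 151, 152, 153, 154, 173, 174] ⇒ [1, 2, 3, 4, 27, 28, 46, 51, 72, 73, 93, 94, 143, 152, 153, 154, 155, 156, 157]
  KluI TGCGG/3: at [160, 168] ⇒ [163, 171]
  DwuV GAGGAG/0: at [127] ⇒ [127]
  JekV TCTTATA/7: at [33, 55, 107, 116] ⇒ [40, 62, 114, 123]

Pooled cuts: [1, 2, 3, 4, 27, 28, 40, 46, 51, 62, 72, 73, 93, 94, 114, 123, 127, 143, 152, 153, 154, 155, 156, 157, 163, 171]

Fragment lengths:
  1→2: 1 bp
  2→3: 1 bp
  3→4: 1 bp
  4→27: 23 bp
  27→28: 1 bp
  28→40: 12 bp
  40→46: 6 bp
  46→51: 5 bp
  51→62: 11 bp
  62→72: 10 bp
  72→73: 1 bp
  73→93: 20 bp
  93→94: 1 bp
  94→114: 20 bp
  114→123: 9 bp
  123→127: 4 bp
  127→143: 16 bp
  143→152: 9 bp
  152→153: 1 bp
  153→154: 1 bp
  154→155: 1 bp
  155→156: 1 bp
  156→157: 1 bp
  157→163: 6 bp
  163→171: 8 bp
  171→1 (wrap): 175-171+1 = 5 bp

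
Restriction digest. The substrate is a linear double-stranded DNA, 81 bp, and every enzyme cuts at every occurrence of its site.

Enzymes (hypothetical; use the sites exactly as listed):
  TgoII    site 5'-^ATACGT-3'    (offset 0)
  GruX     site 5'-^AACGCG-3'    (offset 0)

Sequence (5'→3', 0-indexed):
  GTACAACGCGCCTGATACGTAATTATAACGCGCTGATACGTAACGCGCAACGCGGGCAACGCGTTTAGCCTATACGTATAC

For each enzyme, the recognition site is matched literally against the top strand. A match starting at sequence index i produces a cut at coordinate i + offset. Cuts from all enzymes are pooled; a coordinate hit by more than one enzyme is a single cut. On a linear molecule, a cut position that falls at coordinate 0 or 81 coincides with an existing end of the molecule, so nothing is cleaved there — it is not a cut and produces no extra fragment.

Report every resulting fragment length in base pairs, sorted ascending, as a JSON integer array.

Scan for sites:
  TgoII (ATACGT, off=0): starts [14, 35, 71] → cuts [14, 35, 71]
  GruX (AACGCG, off=0): starts [4, 26, 41, 48, 57] → cuts [4, 26, 41, 48, 57]

Pooled cuts: [4, 14, 26, 35, 41, 48, 57, 71]

Fragments:
  [0,4): 4 bp
  [4,14): 10 bp
  [14,26): 12 bp
  [26,35): 9 bp
  [35,41): 6 bp
  [41,48): 7 bp
  [48,57): 9 bp
  [57,71): 14 bp
  [71,81): 10 bp

[4,6,7,9,9,10,10,12,14]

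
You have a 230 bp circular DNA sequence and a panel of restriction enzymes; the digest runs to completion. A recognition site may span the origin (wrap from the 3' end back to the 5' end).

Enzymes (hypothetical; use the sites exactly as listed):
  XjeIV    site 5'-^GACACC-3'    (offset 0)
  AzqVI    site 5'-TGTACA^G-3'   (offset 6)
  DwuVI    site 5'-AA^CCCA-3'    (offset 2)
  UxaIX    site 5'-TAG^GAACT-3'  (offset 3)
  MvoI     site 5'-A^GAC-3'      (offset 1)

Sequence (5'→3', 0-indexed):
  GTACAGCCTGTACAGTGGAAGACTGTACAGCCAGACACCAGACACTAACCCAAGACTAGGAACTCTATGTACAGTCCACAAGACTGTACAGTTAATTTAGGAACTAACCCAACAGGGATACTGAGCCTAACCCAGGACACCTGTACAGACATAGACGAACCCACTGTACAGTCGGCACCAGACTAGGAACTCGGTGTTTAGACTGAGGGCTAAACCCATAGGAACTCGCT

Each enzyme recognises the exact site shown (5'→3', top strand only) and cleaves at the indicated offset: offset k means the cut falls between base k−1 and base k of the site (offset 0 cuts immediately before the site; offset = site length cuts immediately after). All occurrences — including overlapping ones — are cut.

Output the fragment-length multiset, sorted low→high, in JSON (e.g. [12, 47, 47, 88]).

Scan for sites:
  XjeIV GACACC/0: at [33, 135] ⇒ [33, 135]
  AzqVI TGTACAG/6: at [8, 23, 67, 84, 141, 164, 229] ⇒ [5, 14, 29, 73, 90, 147, 170]
  DwuVI AACCCA/2: at [46, 105, 128, 157, 212] ⇒ [48, 107, 130, 159, 214]
  UxaIX TAGGAACT/3: at [56, 97, 183, 218] ⇒ [59, 100, 186, 221]
  MvoI AGAC/1: at [19, 32, 39, 52, 80, 146, 152, 179, 199] ⇒ [20, 33, 40, 53, 81, 147, 153, 180, 200]

All cut coordinates (distinct, sorted): [5, 14, 20, 29, 33, 40, 48, 53, 59, 73, 81, 90, 100, 107, 130, 135, 147, 153, 159, 170, 180, 186, 200, 214, 221]

Fragments:
  5→14: 9 bp
  14→20: 6 bp
  20→29: 9 bp
  29→33: 4 bp
  33→40: 7 bp
  40→48: 8 bp
  48→53: 5 bp
  53→59: 6 bp
  59→73: 14 bp
  73→81: 8 bp
  81→90: 9 bp
  90→100: 10 bp
  100→107: 7 bp
  107→130: 23 bp
  130→135: 5 bp
  135→147: 12 bp
  147→153: 6 bp
  153→159: 6 bp
  159→170: 11 bp
  170→180: 10 bp
  180→186: 6 bp
  186→200: 14 bp
  200→214: 14 bp
  214→221: 7 bp
  221→5 (wrap): 230-221+5 = 14 bp

[4,5,5,6,6,6,6,6,7,7,7,8,8,9,9,9,10,10,11,12,14,14,14,14,23]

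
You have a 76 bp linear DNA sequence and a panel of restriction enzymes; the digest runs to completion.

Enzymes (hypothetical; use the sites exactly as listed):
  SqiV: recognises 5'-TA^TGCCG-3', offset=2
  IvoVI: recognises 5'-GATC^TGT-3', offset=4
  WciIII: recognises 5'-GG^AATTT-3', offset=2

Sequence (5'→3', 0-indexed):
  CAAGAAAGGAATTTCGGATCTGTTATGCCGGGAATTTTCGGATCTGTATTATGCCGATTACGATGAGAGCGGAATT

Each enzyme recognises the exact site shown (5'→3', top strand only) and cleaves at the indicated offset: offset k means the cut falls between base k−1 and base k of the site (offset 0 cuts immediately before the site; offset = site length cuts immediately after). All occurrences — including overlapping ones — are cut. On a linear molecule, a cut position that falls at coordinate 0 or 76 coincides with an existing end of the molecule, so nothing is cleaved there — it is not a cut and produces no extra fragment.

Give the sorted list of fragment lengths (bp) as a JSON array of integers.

Scan for sites:
  SqiV (TATGCCG, off=2): starts [23, 49] → cuts [25, 51]
  IvoVI (GATCTGT, off=4): starts [16, 40] → cuts [20, 44]
  WciIII (GGAATTT, off=2): starts [7, 30] → cuts [9, 32]

Pooled cuts: [9, 20, 25, 32, 44, 51]

Fragments:
  [0,9): 9 bp
  [9,20): 11 bp
  [20,25): 5 bp
  [25,32): 7 bp
  [32,44): 12 bp
  [44,51): 7 bp
  [51,76): 25 bp

[5,7,7,9,11,12,25]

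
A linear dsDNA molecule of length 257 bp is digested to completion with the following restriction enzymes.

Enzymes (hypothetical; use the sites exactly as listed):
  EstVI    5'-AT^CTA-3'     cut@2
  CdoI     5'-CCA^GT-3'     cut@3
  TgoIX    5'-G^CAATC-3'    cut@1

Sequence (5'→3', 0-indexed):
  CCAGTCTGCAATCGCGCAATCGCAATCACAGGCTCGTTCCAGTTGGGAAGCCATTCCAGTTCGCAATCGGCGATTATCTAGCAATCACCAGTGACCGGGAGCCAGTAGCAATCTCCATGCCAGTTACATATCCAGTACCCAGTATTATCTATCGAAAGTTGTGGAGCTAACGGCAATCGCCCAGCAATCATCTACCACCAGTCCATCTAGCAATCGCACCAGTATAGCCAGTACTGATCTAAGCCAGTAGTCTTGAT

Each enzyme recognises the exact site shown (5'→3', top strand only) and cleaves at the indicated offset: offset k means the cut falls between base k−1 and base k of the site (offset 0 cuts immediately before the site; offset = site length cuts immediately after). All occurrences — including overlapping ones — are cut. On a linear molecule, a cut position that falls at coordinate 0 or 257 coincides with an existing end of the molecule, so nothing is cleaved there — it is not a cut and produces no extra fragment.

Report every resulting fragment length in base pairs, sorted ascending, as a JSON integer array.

[3,4,4,4,5,5,6,6,7,7,7,8,8,8,9,9,9,11,11,11,12,14,14,14,17,19,25]

Per-enzyme occurrences:
  EstVI (ATCTA, off=2): starts [75, 146, 189, 204, 236] → cuts [77, 148, 191, 206, 238]
  CdoI (CCAGT, off=3): starts [0, 38, 55, 87, 101, 119, 131, 138, 197, 218, 227, 243] → cuts [3, 41, 58, 90, 104, 122, 134, 141, 200, 221, 230, 246]
  TgoIX (GCAATC, off=1): starts [7, 15, 21, 62, 80, 107, 172, 183, 209] → cuts [8, 16, 22, 63, 81, 108, 173, 184, 210]

All cut coordinates (distinct, sorted): [3, 8, 16, 22, 41, 58, 63, 77, 81, 90, 104, 108, 122, 134, 141, 148, 173, 184, 191, 200, 206, 210, 221, 230, 238, 246]

Fragments:
  [0,3): 3 bp
  [3,8): 5 bp
  [8,16): 8 bp
  [16,22): 6 bp
  [22,41): 19 bp
  [41,58): 17 bp
  [58,63): 5 bp
  [63,77): 14 bp
  [77,81): 4 bp
  [81,90): 9 bp
  [90,104): 14 bp
  [104,108): 4 bp
  [108,122): 14 bp
  [122,134): 12 bp
  [134,141): 7 bp
  [141,148): 7 bp
  [148,173): 25 bp
  [173,184): 11 bp
  [184,191): 7 bp
  [191,200): 9 bp
  [200,206): 6 bp
  [206,210): 4 bp
  [210,221): 11 bp
  [221,230): 9 bp
  [230,238): 8 bp
  [238,246): 8 bp
  [246,257): 11 bp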